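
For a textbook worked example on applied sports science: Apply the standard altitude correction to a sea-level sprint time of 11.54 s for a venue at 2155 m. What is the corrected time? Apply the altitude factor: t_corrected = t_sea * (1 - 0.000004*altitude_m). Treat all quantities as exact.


Correction factor = 1 - 0.000004 * 2155 = 0.99138
t_corrected = t_sea * factor = 11.54 * 0.99138
t_corrected = 11.4405 s

11.4405 s


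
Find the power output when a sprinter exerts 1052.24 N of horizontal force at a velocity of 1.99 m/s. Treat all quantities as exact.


P = F * v
P = 1052.24 * 1.99
P = 2093.9576 W

2093.9576 W


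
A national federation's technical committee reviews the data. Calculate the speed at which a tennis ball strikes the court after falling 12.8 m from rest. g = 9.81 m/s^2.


v = sqrt(2 * g * h)
v = sqrt(2 * 9.81 * 12.8)
v = sqrt(251.136) = 15.8473 m/s

15.8473 m/s


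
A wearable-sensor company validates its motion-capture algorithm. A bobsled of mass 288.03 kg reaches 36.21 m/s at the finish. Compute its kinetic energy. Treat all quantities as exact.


KE = 0.5 * m * v^2
KE = 0.5 * 288.03 * 36.21^2
KE = 0.5 * 288.03 * 1311.1641 = 188827.2979 J

188827.2979 J


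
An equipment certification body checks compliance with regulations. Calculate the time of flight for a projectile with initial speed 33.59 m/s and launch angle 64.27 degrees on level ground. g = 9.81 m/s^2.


T = 2*v*sin(theta)/g
sin(theta) = sin(64.27 deg) = 0.9008
T = 2*33.59*0.9008 / 9.81
T = 60.5191 / 9.81 = 6.1691 s

6.1691 s


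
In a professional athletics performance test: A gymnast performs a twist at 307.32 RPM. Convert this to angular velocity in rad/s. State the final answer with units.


omega = RPM * 2 * pi / 60
omega = 307.32 * 2 * 3.14159 / 60
omega = 1930.9485 / 60 = 32.1825 rad/s

32.1825 rad/s


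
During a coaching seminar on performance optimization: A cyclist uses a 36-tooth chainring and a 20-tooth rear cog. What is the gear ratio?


GR = front_teeth / rear_teeth
GR = 36 / 20
GR = 1.8

1.8


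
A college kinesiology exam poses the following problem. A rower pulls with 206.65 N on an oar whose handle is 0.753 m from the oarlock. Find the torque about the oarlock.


tau = F * d
tau = 206.65 * 0.753
tau = 155.6075 N*m

155.6075 N*m


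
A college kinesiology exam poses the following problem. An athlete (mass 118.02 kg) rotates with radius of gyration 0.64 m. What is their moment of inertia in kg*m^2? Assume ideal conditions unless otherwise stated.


I = m * k^2
I = 118.02 * 0.64^2
I = 118.02 * 0.4096 = 48.341 kg*m^2

48.341 kg*m^2


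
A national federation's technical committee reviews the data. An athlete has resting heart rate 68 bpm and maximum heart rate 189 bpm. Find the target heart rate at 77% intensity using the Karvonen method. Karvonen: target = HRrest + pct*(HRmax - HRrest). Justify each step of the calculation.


Target = HRrest + pct*(HRmax - HRrest)
Heart rate reserve = HRmax - HRrest = 189 - 68 = 121 bpm
Fraction = 77% = 0.77
Target = 68 + 0.77 * 121
Target = 68 + 93.17 = 161.17 bpm

161.17 bpm


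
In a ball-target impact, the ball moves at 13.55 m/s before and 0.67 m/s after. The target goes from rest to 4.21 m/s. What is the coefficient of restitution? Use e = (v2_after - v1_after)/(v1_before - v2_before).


e = (v2_after - v1_after) / (v1_before - v2_before)
Numerator = 4.21 - 0.67 = 3.54
Denominator = 13.55 - 0 = 13.55
e = 3.54 / 13.55 = 0.2613

0.2613


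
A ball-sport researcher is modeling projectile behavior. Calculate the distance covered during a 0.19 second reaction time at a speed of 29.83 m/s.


d = v * t
d = 29.83 * 0.19
d = 5.6677 m

5.6677 m


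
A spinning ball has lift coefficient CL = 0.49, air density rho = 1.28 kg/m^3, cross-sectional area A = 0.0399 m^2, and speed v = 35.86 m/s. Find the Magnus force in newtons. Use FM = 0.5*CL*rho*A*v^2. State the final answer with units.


FM = 0.5 * CL * rho * A * v^2
FM = 0.5 * 0.49 * 1.28 * 0.0399 * 35.86^2
v^2 = 1285.9396
FM = 0.5 * 0.49 * 1.28 * 0.0399 * 1285.9396 = 16.0905 N

16.0905 N


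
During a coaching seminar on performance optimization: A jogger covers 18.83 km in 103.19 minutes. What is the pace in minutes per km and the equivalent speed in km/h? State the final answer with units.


Pace = time / distance = 103.19 min / 18.83 km = 5.4801 min/km
Speed = distance / time_in_hours = 18.83 / 1.7198 hr
Speed = 10.9487 km/h

5.4801 min/km, 10.9487 km/h


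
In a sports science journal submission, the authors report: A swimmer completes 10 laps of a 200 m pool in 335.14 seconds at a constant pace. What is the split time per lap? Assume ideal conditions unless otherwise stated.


Split time = total_time / n_laps = 335.14 / 10
Split time = 33.514 s per lap

33.514 s


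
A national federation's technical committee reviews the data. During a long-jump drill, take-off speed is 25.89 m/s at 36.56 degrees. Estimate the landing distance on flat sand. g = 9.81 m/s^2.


R = v^2 * sin(2*theta) / g
Convert angle to radians: theta = 36.56 deg = 0.6381 rad
sin(2*theta) = sin(1.2762) = 0.9569
R = 25.89^2 * 0.9569 / 9.81
R = 670.2921 * 0.9569 / 9.81 = 65.3835 m

65.3835 m


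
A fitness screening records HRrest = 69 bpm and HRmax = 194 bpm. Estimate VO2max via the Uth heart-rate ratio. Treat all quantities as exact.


VO2max = 15.3 * HRmax / HRrest
VO2max = 15.3 * 194 / 69
VO2max = 2968.2 / 69 = 43.0174 mL/kg/min

43.0174 mL/kg/min


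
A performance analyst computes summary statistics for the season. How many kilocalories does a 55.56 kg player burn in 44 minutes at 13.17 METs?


kcal = MET * mass * time_hr
Convert time: 44 min = 0.7333 hr
kcal = 13.17 * 55.56 * 0.7333
kcal = 536.5985 kcal

536.5985 kcal


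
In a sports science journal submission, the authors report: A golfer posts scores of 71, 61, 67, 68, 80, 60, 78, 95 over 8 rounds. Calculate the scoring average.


Average = sum / n
Sum = 580
Average = 580 / 8 = 72.5

72.5


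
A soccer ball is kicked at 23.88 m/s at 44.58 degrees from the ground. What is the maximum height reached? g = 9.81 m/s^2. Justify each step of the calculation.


H = (v*sin(theta))^2 / (2*g)
vy = v*sin(theta) = 23.88 * sin(44.58 deg) = 16.7615 m/s
H = vy^2 / (2*g) = 280.9472 / (2*9.81)
H = 280.9472 / 19.62 = 14.3194 m

14.3194 m


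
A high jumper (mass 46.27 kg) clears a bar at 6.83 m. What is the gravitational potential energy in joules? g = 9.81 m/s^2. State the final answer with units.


PE = m * g * h
PE = 46.27 * 9.81 * 6.83
PE = 453.9087 * 6.83 = 3100.1964 J

3100.1964 J


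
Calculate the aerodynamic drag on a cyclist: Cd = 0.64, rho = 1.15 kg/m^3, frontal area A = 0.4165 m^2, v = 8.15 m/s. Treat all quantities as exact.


Fd = 0.5 * Cd * rho * A * v^2
Fd = 0.5 * 0.64 * 1.15 * 0.4165 * 8.15^2
v^2 = 66.4225
Fd = 0.5 * 0.64 * 1.15 * 0.4165 * 66.4225 = 10.1807 N

10.1807 N


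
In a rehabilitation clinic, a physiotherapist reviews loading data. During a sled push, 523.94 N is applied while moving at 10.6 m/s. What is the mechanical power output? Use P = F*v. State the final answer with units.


P = F * v
P = 523.94 * 10.6
P = 5553.764 W

5553.764 W


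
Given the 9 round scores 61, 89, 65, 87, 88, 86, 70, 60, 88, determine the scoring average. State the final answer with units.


Average = sum / n
Sum = 694
Average = 694 / 9 = 77.1111

77.1111


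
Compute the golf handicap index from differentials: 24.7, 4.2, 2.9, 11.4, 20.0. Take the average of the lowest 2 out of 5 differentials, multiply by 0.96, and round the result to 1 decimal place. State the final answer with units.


All differentials: 24.7, 4.2, 2.9, 11.4, 20.0
Sorted: 2.9, 4.2, 11.4, 20.0, 24.7
Best 2: 2.9, 4.2
Average of best = 7.1 / 2 = 3.55
Raw index = 3.55 * 0.96 = 3.408
Handicap index = round(3.408, 1) = 3.4

3.4


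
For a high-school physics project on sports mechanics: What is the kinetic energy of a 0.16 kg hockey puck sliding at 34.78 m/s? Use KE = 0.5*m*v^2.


KE = 0.5 * m * v^2
KE = 0.5 * 0.16 * 34.78^2
KE = 0.5 * 0.16 * 1209.6484 = 96.7719 J

96.7719 J


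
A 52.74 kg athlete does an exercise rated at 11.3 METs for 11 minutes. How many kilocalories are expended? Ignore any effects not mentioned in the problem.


kcal = MET * mass * time_hr
Convert time: 11 min = 0.1833 hr
kcal = 11.3 * 52.74 * 0.1833
kcal = 109.2597 kcal

109.2597 kcal


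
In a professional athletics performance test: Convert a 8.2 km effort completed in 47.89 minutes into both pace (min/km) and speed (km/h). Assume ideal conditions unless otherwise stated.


Pace = time / distance = 47.89 min / 8.2 km = 5.8402 min/km
Speed = distance / time_in_hours = 8.2 / 0.7982 hr
Speed = 10.2735 km/h

5.8402 min/km, 10.2735 km/h


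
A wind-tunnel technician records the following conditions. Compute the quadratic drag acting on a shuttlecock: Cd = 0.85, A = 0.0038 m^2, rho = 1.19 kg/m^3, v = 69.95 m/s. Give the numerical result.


Fd = 0.5 * Cd * rho * A * v^2
Fd = 0.5 * 0.85 * 1.19 * 0.0038 * 69.95^2
v^2 = 4893.0025
Fd = 0.5 * 0.85 * 1.19 * 0.0038 * 4893.0025 = 9.4036 N

9.4036 N


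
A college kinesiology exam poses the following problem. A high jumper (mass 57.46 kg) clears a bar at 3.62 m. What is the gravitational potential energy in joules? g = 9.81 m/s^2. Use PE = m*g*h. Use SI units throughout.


PE = m * g * h
PE = 57.46 * 9.81 * 3.62
PE = 563.6826 * 3.62 = 2040.531 J

2040.531 J


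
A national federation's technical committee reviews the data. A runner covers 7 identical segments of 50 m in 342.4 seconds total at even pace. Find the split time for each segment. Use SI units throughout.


Split time = total_time / n_laps = 342.4 / 7
Split time = 48.9143 s per lap

48.9143 s


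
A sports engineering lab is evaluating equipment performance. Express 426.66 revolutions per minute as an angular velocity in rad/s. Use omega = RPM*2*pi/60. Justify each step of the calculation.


omega = RPM * 2 * pi / 60
omega = 426.66 * 2 * 3.14159 / 60
omega = 2680.7838 / 60 = 44.6797 rad/s

44.6797 rad/s


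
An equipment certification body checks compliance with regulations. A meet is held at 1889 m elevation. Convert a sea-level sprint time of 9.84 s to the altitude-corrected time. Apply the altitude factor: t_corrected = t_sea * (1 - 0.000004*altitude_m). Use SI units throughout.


Correction factor = 1 - 0.000004 * 1889 = 0.992444
t_corrected = t_sea * factor = 9.84 * 0.992444
t_corrected = 9.7656 s

9.7656 s


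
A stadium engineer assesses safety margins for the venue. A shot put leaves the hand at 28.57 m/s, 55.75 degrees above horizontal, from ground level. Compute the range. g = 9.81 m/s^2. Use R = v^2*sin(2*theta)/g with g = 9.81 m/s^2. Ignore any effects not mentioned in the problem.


R = v^2 * sin(2*theta) / g
Convert angle to radians: theta = 55.75 deg = 0.973 rad
sin(2*theta) = sin(1.946) = 0.9304
R = 28.57^2 * 0.9304 / 9.81
R = 816.2449 * 0.9304 / 9.81 = 77.4158 m

77.4158 m


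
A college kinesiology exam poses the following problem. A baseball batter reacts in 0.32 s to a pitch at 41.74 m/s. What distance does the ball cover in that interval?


d = v * t
d = 41.74 * 0.32
d = 13.3568 m

13.3568 m


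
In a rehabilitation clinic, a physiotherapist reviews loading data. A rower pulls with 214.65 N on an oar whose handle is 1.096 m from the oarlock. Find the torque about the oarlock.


tau = F * d
tau = 214.65 * 1.096
tau = 235.2564 N*m

235.2564 N*m


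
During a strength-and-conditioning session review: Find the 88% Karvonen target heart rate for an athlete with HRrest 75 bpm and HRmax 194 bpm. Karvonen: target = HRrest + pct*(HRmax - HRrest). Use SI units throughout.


Target = HRrest + pct*(HRmax - HRrest)
Heart rate reserve = HRmax - HRrest = 194 - 75 = 119 bpm
Fraction = 88% = 0.88
Target = 75 + 0.88 * 119
Target = 75 + 104.72 = 179.72 bpm

179.72 bpm


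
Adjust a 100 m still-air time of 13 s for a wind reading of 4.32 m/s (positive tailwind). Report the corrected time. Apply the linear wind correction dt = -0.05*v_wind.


dt = -0.05 * v_wind = -0.05 * 4.32 = -0.216 s
t_corrected = t_still + dt = 13 + (-0.216)
t_corrected = 12.784 s

12.784 s


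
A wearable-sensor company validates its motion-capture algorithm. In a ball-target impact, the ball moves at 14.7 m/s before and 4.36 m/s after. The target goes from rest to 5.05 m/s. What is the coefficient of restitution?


e = (v2_after - v1_after) / (v1_before - v2_before)
Numerator = 5.05 - 4.36 = 0.69
Denominator = 14.7 - 0 = 14.7
e = 0.69 / 14.7 = 0.0469

0.0469


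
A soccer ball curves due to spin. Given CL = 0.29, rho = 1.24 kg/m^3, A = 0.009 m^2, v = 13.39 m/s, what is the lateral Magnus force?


FM = 0.5 * CL * rho * A * v^2
FM = 0.5 * 0.29 * 1.24 * 0.009 * 13.39^2
v^2 = 179.2921
FM = 0.5 * 0.29 * 1.24 * 0.009 * 179.2921 = 0.2901 N

0.2901 N


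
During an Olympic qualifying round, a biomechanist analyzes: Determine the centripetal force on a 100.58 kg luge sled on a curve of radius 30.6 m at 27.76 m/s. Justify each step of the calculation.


Fc = m * v^2 / r
v^2 = 27.76^2 = 770.6176
Fc = 100.58 * 770.6176 / 30.6
Fc = 77508.7182 / 30.6 = 2532.9646 N

2532.9646 N


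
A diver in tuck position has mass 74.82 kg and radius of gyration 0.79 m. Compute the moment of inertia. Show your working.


I = m * k^2
I = 74.82 * 0.79^2
I = 74.82 * 0.6241 = 46.6952 kg*m^2

46.6952 kg*m^2


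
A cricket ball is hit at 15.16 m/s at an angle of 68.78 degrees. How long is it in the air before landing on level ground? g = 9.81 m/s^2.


T = 2*v*sin(theta)/g
sin(theta) = sin(68.78 deg) = 0.9322
T = 2*15.16*0.9322 / 9.81
T = 28.2642 / 9.81 = 2.8812 s

2.8812 s


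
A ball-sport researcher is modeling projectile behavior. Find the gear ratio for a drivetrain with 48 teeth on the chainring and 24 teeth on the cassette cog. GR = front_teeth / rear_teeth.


GR = front_teeth / rear_teeth
GR = 48 / 24
GR = 2

2


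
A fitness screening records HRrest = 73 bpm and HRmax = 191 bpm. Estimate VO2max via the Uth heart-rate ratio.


VO2max = 15.3 * HRmax / HRrest
VO2max = 15.3 * 191 / 73
VO2max = 2922.3 / 73 = 40.0315 mL/kg/min

40.0315 mL/kg/min


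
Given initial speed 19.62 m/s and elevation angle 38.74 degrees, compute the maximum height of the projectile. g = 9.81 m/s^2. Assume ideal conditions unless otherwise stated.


H = (v*sin(theta))^2 / (2*g)
vy = v*sin(theta) = 19.62 * sin(38.74 deg) = 12.2779 m/s
H = vy^2 / (2*g) = 150.748 / (2*9.81)
H = 150.748 / 19.62 = 7.6834 m

7.6834 m


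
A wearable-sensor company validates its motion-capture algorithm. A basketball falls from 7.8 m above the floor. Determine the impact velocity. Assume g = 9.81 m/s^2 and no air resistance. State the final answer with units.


v = sqrt(2 * g * h)
v = sqrt(2 * 9.81 * 7.8)
v = sqrt(153.036) = 12.3708 m/s

12.3708 m/s


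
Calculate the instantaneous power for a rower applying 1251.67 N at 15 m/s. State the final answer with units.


P = F * v
P = 1251.67 * 15
P = 18775.05 W

18775.05 W


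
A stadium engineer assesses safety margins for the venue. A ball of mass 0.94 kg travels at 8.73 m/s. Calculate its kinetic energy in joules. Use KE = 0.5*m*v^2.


KE = 0.5 * m * v^2
KE = 0.5 * 0.94 * 8.73^2
KE = 0.5 * 0.94 * 76.2129 = 35.8201 J

35.8201 J


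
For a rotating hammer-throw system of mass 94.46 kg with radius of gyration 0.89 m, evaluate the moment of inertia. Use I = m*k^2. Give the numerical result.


I = m * k^2
I = 94.46 * 0.89^2
I = 94.46 * 0.7921 = 74.8218 kg*m^2

74.8218 kg*m^2


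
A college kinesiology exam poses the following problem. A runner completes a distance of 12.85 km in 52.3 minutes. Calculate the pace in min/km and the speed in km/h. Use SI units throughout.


Pace = time / distance = 52.3 min / 12.85 km = 4.07 min/km
Speed = distance / time_in_hours = 12.85 / 0.8717 hr
Speed = 14.7419 km/h

4.07 min/km, 14.7419 km/h


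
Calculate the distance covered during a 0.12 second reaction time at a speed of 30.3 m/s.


d = v * t
d = 30.3 * 0.12
d = 3.636 m

3.636 m


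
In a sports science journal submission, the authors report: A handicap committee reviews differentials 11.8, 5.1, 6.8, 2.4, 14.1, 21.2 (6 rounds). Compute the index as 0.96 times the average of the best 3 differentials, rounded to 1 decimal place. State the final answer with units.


All differentials: 11.8, 5.1, 6.8, 2.4, 14.1, 21.2
Sorted: 2.4, 5.1, 6.8, 11.8, 14.1, 21.2
Best 3: 2.4, 5.1, 6.8
Average of best = 14.3 / 3 = 4.7667
Raw index = 4.7667 * 0.96 = 4.576
Handicap index = round(4.576, 1) = 4.6

4.6


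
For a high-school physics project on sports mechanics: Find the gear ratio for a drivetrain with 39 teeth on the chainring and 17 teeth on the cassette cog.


GR = front_teeth / rear_teeth
GR = 39 / 17
GR = 2.2941

2.2941


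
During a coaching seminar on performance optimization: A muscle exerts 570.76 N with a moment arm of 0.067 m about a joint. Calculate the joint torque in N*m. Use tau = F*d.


tau = F * d
tau = 570.76 * 0.067
tau = 38.2409 N*m

38.2409 N*m


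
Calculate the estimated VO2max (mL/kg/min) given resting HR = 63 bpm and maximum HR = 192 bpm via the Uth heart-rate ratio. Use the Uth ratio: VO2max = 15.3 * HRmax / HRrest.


VO2max = 15.3 * HRmax / HRrest
VO2max = 15.3 * 192 / 63
VO2max = 2937.6 / 63 = 46.6286 mL/kg/min

46.6286 mL/kg/min


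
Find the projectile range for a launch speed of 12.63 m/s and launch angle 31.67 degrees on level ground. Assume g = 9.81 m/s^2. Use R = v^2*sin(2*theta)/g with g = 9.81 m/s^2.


R = v^2 * sin(2*theta) / g
Convert angle to radians: theta = 31.67 deg = 0.5527 rad
sin(2*theta) = sin(1.1055) = 0.8937
R = 12.63^2 * 0.8937 / 9.81
R = 159.5169 * 0.8937 / 9.81 = 14.5319 m

14.5319 m


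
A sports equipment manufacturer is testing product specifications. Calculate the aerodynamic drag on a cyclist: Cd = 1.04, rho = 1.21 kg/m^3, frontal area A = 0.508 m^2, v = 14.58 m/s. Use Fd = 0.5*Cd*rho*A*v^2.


Fd = 0.5 * Cd * rho * A * v^2
Fd = 0.5 * 1.04 * 1.21 * 0.508 * 14.58^2
v^2 = 212.5764
Fd = 0.5 * 1.04 * 1.21 * 0.508 * 212.5764 = 67.9466 N

67.9466 N


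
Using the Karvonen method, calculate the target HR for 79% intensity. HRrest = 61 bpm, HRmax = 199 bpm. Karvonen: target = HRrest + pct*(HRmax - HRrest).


Target = HRrest + pct*(HRmax - HRrest)
Heart rate reserve = HRmax - HRrest = 199 - 61 = 138 bpm
Fraction = 79% = 0.79
Target = 61 + 0.79 * 138
Target = 61 + 109.02 = 170.02 bpm

170.02 bpm


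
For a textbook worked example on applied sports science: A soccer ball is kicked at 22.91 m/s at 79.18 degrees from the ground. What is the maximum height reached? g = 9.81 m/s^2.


H = (v*sin(theta))^2 / (2*g)
vy = v*sin(theta) = 22.91 * sin(79.18 deg) = 22.5027 m/s
H = vy^2 / (2*g) = 506.3716 / (2*9.81)
H = 506.3716 / 19.62 = 25.8089 m

25.8089 m


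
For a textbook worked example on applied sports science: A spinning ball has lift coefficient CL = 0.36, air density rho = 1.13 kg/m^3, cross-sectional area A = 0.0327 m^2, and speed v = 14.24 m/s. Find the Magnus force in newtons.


FM = 0.5 * CL * rho * A * v^2
FM = 0.5 * 0.36 * 1.13 * 0.0327 * 14.24^2
v^2 = 202.7776
FM = 0.5 * 0.36 * 1.13 * 0.0327 * 202.7776 = 1.3487 N

1.3487 N


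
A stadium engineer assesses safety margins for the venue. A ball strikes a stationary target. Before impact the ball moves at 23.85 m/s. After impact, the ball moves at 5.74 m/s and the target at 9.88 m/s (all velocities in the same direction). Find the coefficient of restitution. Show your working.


e = (v2_after - v1_after) / (v1_before - v2_before)
Numerator = 9.88 - 5.74 = 4.14
Denominator = 23.85 - 0 = 23.85
e = 4.14 / 23.85 = 0.1736

0.1736


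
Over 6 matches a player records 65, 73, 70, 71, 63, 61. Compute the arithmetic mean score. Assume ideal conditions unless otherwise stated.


Average = sum / n
Sum = 403
Average = 403 / 6 = 67.1667

67.1667


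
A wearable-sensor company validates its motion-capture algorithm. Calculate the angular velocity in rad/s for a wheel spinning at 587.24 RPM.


omega = RPM * 2 * pi / 60
omega = 587.24 * 2 * 3.14159 / 60
omega = 3689.7377 / 60 = 61.4956 rad/s

61.4956 rad/s


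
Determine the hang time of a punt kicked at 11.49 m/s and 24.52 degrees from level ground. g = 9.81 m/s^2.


T = 2*v*sin(theta)/g
sin(theta) = sin(24.52 deg) = 0.415
T = 2*11.49*0.415 / 9.81
T = 9.5369 / 9.81 = 0.9722 s

0.9722 s


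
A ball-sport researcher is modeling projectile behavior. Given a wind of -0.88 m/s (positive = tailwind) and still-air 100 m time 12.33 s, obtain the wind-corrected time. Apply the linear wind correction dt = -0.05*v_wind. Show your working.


dt = -0.05 * v_wind = -0.05 * -0.88 = 0.044 s
t_corrected = t_still + dt = 12.33 + (0.044)
t_corrected = 12.374 s

12.374 s


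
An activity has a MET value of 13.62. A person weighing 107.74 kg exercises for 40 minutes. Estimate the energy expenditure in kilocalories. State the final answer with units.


kcal = MET * mass * time_hr
Convert time: 40 min = 0.6667 hr
kcal = 13.62 * 107.74 * 0.6667
kcal = 978.2792 kcal

978.2792 kcal


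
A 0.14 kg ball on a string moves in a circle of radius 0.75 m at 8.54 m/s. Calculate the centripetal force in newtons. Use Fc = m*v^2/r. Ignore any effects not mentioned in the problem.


Fc = m * v^2 / r
v^2 = 8.54^2 = 72.9316
Fc = 0.14 * 72.9316 / 0.75
Fc = 10.2104 / 0.75 = 13.6139 N

13.6139 N


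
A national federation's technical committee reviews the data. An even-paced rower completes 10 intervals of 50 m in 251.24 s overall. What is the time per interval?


Split time = total_time / n_laps = 251.24 / 10
Split time = 25.124 s per lap

25.124 s


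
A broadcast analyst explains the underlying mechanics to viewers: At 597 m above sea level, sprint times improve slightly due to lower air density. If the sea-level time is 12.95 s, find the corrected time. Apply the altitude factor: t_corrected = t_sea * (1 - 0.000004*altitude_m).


Correction factor = 1 - 0.000004 * 597 = 0.997612
t_corrected = t_sea * factor = 12.95 * 0.997612
t_corrected = 12.9191 s

12.9191 s


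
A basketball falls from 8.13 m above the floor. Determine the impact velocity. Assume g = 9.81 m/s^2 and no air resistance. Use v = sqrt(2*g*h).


v = sqrt(2 * g * h)
v = sqrt(2 * 9.81 * 8.13)
v = sqrt(159.5106) = 12.6298 m/s

12.6298 m/s


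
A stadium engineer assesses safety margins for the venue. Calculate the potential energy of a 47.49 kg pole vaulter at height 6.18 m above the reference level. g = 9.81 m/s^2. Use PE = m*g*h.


PE = m * g * h
PE = 47.49 * 9.81 * 6.18
PE = 465.8769 * 6.18 = 2879.1192 J

2879.1192 J


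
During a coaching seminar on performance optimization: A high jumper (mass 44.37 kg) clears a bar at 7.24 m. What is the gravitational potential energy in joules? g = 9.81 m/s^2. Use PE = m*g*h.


PE = m * g * h
PE = 44.37 * 9.81 * 7.24
PE = 435.2697 * 7.24 = 3151.3526 J

3151.3526 J


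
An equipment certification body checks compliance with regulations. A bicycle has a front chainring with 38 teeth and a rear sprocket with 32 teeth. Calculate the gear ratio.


GR = front_teeth / rear_teeth
GR = 38 / 32
GR = 1.1875

1.1875


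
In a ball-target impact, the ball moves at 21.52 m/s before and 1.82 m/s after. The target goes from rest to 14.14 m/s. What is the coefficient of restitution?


e = (v2_after - v1_after) / (v1_before - v2_before)
Numerator = 14.14 - 1.82 = 12.32
Denominator = 21.52 - 0 = 21.52
e = 12.32 / 21.52 = 0.5725

0.5725


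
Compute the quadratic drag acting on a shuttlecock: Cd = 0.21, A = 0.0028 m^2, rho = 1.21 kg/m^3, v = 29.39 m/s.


Fd = 0.5 * Cd * rho * A * v^2
Fd = 0.5 * 0.21 * 1.21 * 0.0028 * 29.39^2
v^2 = 863.7721
Fd = 0.5 * 0.21 * 1.21 * 0.0028 * 863.7721 = 0.3073 N

0.3073 N


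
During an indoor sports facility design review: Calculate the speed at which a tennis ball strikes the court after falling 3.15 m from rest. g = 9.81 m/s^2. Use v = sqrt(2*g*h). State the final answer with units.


v = sqrt(2 * g * h)
v = sqrt(2 * 9.81 * 3.15)
v = sqrt(61.803) = 7.8615 m/s

7.8615 m/s


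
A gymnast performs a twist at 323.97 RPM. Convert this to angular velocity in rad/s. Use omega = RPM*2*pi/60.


omega = RPM * 2 * pi / 60
omega = 323.97 * 2 * 3.14159 / 60
omega = 2035.5635 / 60 = 33.9261 rad/s

33.9261 rad/s


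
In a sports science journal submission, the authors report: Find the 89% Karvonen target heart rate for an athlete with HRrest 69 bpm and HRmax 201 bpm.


Target = HRrest + pct*(HRmax - HRrest)
Heart rate reserve = HRmax - HRrest = 201 - 69 = 132 bpm
Fraction = 89% = 0.89
Target = 69 + 0.89 * 132
Target = 69 + 117.48 = 186.48 bpm

186.48 bpm


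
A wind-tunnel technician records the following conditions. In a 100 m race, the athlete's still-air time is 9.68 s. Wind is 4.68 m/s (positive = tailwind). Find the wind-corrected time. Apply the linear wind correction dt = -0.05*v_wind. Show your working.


dt = -0.05 * v_wind = -0.05 * 4.68 = -0.234 s
t_corrected = t_still + dt = 9.68 + (-0.234)
t_corrected = 9.446 s

9.446 s


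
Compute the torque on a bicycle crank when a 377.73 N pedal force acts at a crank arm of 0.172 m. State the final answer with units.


tau = F * d
tau = 377.73 * 0.172
tau = 64.9696 N*m

64.9696 N*m


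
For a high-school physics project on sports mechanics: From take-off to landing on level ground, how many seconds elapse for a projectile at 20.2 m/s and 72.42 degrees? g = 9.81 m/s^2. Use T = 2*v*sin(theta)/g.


T = 2*v*sin(theta)/g
sin(theta) = sin(72.42 deg) = 0.9533
T = 2*20.2*0.9533 / 9.81
T = 38.5132 / 9.81 = 3.9259 s

3.9259 s


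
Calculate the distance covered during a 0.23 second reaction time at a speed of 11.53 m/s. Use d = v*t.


d = v * t
d = 11.53 * 0.23
d = 2.6519 m

2.6519 m


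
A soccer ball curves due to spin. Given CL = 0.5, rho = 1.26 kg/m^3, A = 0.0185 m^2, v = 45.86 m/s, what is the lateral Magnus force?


FM = 0.5 * CL * rho * A * v^2
FM = 0.5 * 0.5 * 1.26 * 0.0185 * 45.86^2
v^2 = 2103.1396
FM = 0.5 * 0.5 * 1.26 * 0.0185 * 2103.1396 = 12.256 N

12.256 N


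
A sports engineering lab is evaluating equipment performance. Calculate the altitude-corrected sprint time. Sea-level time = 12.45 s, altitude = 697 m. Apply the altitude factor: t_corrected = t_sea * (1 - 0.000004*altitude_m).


Correction factor = 1 - 0.000004 * 697 = 0.997212
t_corrected = t_sea * factor = 12.45 * 0.997212
t_corrected = 12.4153 s

12.4153 s


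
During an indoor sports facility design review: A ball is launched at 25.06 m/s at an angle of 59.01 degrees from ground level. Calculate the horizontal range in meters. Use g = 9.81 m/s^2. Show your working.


R = v^2 * sin(2*theta) / g
Convert angle to radians: theta = 59.01 deg = 1.0299 rad
sin(2*theta) = sin(2.0598) = 0.8828
R = 25.06^2 * 0.8828 / 9.81
R = 628.0036 * 0.8828 / 9.81 = 56.5129 m

56.5129 m


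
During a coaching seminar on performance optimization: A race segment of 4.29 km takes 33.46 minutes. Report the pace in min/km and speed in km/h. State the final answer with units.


Pace = time / distance = 33.46 min / 4.29 km = 7.7995 min/km
Speed = distance / time_in_hours = 4.29 / 0.5577 hr
Speed = 7.6928 km/h

7.7995 min/km, 7.6928 km/h


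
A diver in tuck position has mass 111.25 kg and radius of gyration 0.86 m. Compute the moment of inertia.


I = m * k^2
I = 111.25 * 0.86^2
I = 111.25 * 0.7396 = 82.2805 kg*m^2

82.2805 kg*m^2


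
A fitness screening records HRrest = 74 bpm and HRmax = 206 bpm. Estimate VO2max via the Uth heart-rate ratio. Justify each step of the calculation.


VO2max = 15.3 * HRmax / HRrest
VO2max = 15.3 * 206 / 74
VO2max = 3151.8 / 74 = 42.5919 mL/kg/min

42.5919 mL/kg/min


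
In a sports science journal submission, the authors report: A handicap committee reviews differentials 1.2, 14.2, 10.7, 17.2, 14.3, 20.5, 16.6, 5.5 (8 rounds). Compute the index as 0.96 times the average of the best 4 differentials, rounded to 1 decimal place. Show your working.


All differentials: 1.2, 14.2, 10.7, 17.2, 14.3, 20.5, 16.6, 5.5
Sorted: 1.2, 5.5, 10.7, 14.2, 14.3, 16.6, 17.2, 20.5
Best 4: 1.2, 5.5, 10.7, 14.2
Average of best = 31.6 / 4 = 7.9
Raw index = 7.9 * 0.96 = 7.584
Handicap index = round(7.584, 1) = 7.6

7.6


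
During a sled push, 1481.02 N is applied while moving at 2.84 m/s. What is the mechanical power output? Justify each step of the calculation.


P = F * v
P = 1481.02 * 2.84
P = 4206.0968 W

4206.0968 W


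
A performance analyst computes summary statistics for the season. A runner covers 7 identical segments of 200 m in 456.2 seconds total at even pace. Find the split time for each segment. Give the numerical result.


Split time = total_time / n_laps = 456.2 / 7
Split time = 65.1714 s per lap

65.1714 s


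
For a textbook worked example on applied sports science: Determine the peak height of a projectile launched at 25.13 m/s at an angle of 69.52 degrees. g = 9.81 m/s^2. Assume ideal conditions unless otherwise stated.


H = (v*sin(theta))^2 / (2*g)
vy = v*sin(theta) = 25.13 * sin(69.52 deg) = 23.5416 m/s
H = vy^2 / (2*g) = 554.2089 / (2*9.81)
H = 554.2089 / 19.62 = 28.2471 m

28.2471 m


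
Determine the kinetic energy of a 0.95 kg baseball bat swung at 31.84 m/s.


KE = 0.5 * m * v^2
KE = 0.5 * 0.95 * 31.84^2
KE = 0.5 * 0.95 * 1013.7856 = 481.5482 J

481.5482 J


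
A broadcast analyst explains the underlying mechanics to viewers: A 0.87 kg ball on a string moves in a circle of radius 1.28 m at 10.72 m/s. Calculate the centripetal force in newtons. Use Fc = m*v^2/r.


Fc = m * v^2 / r
v^2 = 10.72^2 = 114.9184
Fc = 0.87 * 114.9184 / 1.28
Fc = 99.979 / 1.28 = 78.1086 N

78.1086 N


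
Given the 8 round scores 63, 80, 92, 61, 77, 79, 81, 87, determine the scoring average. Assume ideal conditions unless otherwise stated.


Average = sum / n
Sum = 620
Average = 620 / 8 = 77.5

77.5


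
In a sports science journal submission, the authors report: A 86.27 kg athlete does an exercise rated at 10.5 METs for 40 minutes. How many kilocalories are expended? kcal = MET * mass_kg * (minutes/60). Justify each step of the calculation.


kcal = MET * mass * time_hr
Convert time: 40 min = 0.6667 hr
kcal = 10.5 * 86.27 * 0.6667
kcal = 603.89 kcal

603.89 kcal


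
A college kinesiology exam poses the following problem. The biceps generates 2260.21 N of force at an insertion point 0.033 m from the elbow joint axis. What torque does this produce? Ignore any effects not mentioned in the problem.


tau = F * d
tau = 2260.21 * 0.033
tau = 74.5869 N*m

74.5869 N*m


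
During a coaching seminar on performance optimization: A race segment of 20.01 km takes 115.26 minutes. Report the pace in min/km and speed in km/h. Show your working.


Pace = time / distance = 115.26 min / 20.01 km = 5.7601 min/km
Speed = distance / time_in_hours = 20.01 / 1.921 hr
Speed = 10.4164 km/h

5.7601 min/km, 10.4164 km/h


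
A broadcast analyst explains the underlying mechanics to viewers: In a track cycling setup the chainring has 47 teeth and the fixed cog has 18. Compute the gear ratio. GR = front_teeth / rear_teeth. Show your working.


GR = front_teeth / rear_teeth
GR = 47 / 18
GR = 2.6111

2.6111


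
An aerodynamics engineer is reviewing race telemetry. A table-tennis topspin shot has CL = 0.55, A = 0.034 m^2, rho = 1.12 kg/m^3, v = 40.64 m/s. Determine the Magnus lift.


FM = 0.5 * CL * rho * A * v^2
FM = 0.5 * 0.55 * 1.12 * 0.034 * 40.64^2
v^2 = 1651.6096
FM = 0.5 * 0.55 * 1.12 * 0.034 * 1651.6096 = 17.2957 N

17.2957 N


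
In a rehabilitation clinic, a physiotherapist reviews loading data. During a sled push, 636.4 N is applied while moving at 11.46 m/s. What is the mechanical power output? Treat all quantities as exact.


P = F * v
P = 636.4 * 11.46
P = 7293.144 W

7293.144 W


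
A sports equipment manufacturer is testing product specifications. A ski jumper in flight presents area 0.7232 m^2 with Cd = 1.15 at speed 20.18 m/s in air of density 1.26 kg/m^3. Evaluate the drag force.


Fd = 0.5 * Cd * rho * A * v^2
Fd = 0.5 * 1.15 * 1.26 * 0.7232 * 20.18^2
v^2 = 407.2324
Fd = 0.5 * 1.15 * 1.26 * 0.7232 * 407.2324 = 213.3728 N

213.3728 N


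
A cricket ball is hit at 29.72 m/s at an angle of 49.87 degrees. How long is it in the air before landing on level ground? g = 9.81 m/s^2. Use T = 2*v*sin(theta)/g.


T = 2*v*sin(theta)/g
sin(theta) = sin(49.87 deg) = 0.7646
T = 2*29.72*0.7646 / 9.81
T = 45.4469 / 9.81 = 4.6327 s

4.6327 s


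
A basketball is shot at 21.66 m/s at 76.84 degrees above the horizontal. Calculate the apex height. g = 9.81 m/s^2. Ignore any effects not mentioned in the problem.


H = (v*sin(theta))^2 / (2*g)
vy = v*sin(theta) = 21.66 * sin(76.84 deg) = 21.0912 m/s
H = vy^2 / (2*g) = 444.8373 / (2*9.81)
H = 444.8373 / 19.62 = 22.6726 m

22.6726 m


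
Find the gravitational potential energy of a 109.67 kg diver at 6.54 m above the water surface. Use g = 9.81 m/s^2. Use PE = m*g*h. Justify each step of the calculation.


PE = m * g * h
PE = 109.67 * 9.81 * 6.54
PE = 1075.8627 * 6.54 = 7036.1421 J

7036.1421 J


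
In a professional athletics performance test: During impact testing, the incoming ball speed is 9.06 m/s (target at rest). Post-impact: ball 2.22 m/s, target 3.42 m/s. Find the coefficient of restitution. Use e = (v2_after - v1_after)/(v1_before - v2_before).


e = (v2_after - v1_after) / (v1_before - v2_before)
Numerator = 3.42 - 2.22 = 1.2
Denominator = 9.06 - 0 = 9.06
e = 1.2 / 9.06 = 0.1325

0.1325


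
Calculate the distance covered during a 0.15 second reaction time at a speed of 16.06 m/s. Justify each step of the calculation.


d = v * t
d = 16.06 * 0.15
d = 2.409 m

2.409 m


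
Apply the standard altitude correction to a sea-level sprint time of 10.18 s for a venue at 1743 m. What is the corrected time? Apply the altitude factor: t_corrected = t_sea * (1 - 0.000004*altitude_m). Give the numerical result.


Correction factor = 1 - 0.000004 * 1743 = 0.993028
t_corrected = t_sea * factor = 10.18 * 0.993028
t_corrected = 10.109 s

10.109 s


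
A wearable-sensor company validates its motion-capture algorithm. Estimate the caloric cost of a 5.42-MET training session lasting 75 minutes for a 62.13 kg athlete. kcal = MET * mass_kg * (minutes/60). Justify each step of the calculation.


kcal = MET * mass * time_hr
Convert time: 75 min = 1.25 hr
kcal = 5.42 * 62.13 * 1.25
kcal = 420.9307 kcal

420.9307 kcal


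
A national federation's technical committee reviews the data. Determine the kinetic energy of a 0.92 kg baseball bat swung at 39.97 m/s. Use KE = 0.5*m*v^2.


KE = 0.5 * m * v^2
KE = 0.5 * 0.92 * 39.97^2
KE = 0.5 * 0.92 * 1597.6009 = 734.8964 J

734.8964 J


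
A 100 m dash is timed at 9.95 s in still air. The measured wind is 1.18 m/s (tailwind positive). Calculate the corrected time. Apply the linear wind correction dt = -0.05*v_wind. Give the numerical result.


dt = -0.05 * v_wind = -0.05 * 1.18 = -0.059 s
t_corrected = t_still + dt = 9.95 + (-0.059)
t_corrected = 9.891 s

9.891 s


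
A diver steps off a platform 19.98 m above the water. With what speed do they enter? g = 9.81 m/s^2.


v = sqrt(2 * g * h)
v = sqrt(2 * 9.81 * 19.98)
v = sqrt(392.0076) = 19.7992 m/s

19.7992 m/s


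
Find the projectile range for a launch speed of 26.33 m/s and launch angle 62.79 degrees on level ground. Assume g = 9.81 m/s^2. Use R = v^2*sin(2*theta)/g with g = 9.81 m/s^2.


R = v^2 * sin(2*theta) / g
Convert angle to radians: theta = 62.79 deg = 1.0959 rad
sin(2*theta) = sin(2.1918) = 0.8133
R = 26.33^2 * 0.8133 / 9.81
R = 693.2689 * 0.8133 / 9.81 = 57.4759 m

57.4759 m


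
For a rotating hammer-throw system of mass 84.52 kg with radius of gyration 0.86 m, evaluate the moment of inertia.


I = m * k^2
I = 84.52 * 0.86^2
I = 84.52 * 0.7396 = 62.511 kg*m^2

62.511 kg*m^2


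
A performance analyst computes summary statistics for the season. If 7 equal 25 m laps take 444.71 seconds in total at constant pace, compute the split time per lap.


Split time = total_time / n_laps = 444.71 / 7
Split time = 63.53 s per lap

63.53 s


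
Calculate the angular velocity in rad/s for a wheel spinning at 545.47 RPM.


omega = RPM * 2 * pi / 60
omega = 545.47 * 2 * 3.14159 / 60
omega = 3427.2891 / 60 = 57.1215 rad/s

57.1215 rad/s


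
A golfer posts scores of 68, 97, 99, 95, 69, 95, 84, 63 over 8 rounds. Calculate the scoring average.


Average = sum / n
Sum = 670
Average = 670 / 8 = 83.75

83.75


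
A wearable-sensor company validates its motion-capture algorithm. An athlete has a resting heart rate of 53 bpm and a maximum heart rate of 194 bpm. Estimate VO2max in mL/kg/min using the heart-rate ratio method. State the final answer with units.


VO2max = 15.3 * HRmax / HRrest
VO2max = 15.3 * 194 / 53
VO2max = 2968.2 / 53 = 56.0038 mL/kg/min

56.0038 mL/kg/min


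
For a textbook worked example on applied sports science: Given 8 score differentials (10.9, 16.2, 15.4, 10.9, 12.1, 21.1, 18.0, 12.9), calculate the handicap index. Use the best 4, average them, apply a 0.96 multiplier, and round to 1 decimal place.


All differentials: 10.9, 16.2, 15.4, 10.9, 12.1, 21.1, 18.0, 12.9
Sorted: 10.9, 10.9, 12.1, 12.9, 15.4, 16.2, 18.0, 21.1
Best 4: 10.9, 10.9, 12.1, 12.9
Average of best = 46.8 / 4 = 11.7
Raw index = 11.7 * 0.96 = 11.232
Handicap index = round(11.232, 1) = 11.2

11.2


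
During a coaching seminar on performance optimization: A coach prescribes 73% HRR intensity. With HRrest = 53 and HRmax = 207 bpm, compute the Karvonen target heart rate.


Target = HRrest + pct*(HRmax - HRrest)
Heart rate reserve = HRmax - HRrest = 207 - 53 = 154 bpm
Fraction = 73% = 0.73
Target = 53 + 0.73 * 154
Target = 53 + 112.42 = 165.42 bpm

165.42 bpm


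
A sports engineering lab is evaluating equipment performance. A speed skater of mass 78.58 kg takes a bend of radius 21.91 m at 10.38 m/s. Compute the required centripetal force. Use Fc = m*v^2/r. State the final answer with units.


Fc = m * v^2 / r
v^2 = 10.38^2 = 107.7444
Fc = 78.58 * 107.7444 / 21.91
Fc = 8466.555 / 21.91 = 386.4242 N

386.4242 N


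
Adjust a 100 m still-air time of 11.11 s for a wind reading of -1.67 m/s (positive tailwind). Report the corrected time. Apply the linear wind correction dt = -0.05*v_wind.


dt = -0.05 * v_wind = -0.05 * -1.67 = 0.0835 s
t_corrected = t_still + dt = 11.11 + (0.0835)
t_corrected = 11.1935 s

11.1935 s


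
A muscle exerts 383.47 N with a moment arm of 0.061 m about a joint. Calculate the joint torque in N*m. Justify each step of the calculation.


tau = F * d
tau = 383.47 * 0.061
tau = 23.3917 N*m

23.3917 N*m


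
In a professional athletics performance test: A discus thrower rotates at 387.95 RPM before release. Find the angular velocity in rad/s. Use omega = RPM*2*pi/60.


omega = RPM * 2 * pi / 60
omega = 387.95 * 2 * 3.14159 / 60
omega = 2437.5617 / 60 = 40.626 rad/s

40.626 rad/s


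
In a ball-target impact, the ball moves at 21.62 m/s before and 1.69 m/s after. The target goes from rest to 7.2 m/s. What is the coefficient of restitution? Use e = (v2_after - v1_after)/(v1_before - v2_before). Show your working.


e = (v2_after - v1_after) / (v1_before - v2_before)
Numerator = 7.2 - 1.69 = 5.51
Denominator = 21.62 - 0 = 21.62
e = 5.51 / 21.62 = 0.2549

0.2549


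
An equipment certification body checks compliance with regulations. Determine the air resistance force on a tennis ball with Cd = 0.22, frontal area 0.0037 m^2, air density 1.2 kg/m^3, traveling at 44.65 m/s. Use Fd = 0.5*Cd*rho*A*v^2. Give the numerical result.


Fd = 0.5 * Cd * rho * A * v^2
Fd = 0.5 * 0.22 * 1.2 * 0.0037 * 44.65^2
v^2 = 1993.6225
Fd = 0.5 * 0.22 * 1.2 * 0.0037 * 1993.6225 = 0.9737 N

0.9737 N


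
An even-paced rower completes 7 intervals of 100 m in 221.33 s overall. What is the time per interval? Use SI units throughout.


Split time = total_time / n_laps = 221.33 / 7
Split time = 31.6186 s per lap

31.6186 s
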